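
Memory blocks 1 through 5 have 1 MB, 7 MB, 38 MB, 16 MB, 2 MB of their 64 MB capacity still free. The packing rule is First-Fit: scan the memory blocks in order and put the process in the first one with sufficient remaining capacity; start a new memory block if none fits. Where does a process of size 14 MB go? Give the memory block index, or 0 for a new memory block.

Memory blocks with room: memory block 3 (38 MB), memory block 4 (16 MB).
The first with room is memory block 3.

3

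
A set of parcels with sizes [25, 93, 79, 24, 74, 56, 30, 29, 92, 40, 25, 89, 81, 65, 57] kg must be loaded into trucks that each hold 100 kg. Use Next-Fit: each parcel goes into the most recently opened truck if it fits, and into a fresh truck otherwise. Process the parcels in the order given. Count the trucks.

12

Put 25 kg in truck 1; 75 kg remain.
Put 93 kg in truck 2; 7 kg remain.
Put 79 kg in truck 3; 21 kg remain.
Put 24 kg in truck 4; 76 kg remain.
Put 74 kg in truck 4; 2 kg remain.
Put 56 kg in truck 5; 44 kg remain.
Put 30 kg in truck 5; 14 kg remain.
Put 29 kg in truck 6; 71 kg remain.
Put 92 kg in truck 7; 8 kg remain.
Put 40 kg in truck 8; 60 kg remain.
Put 25 kg in truck 8; 35 kg remain.
Put 89 kg in truck 9; 11 kg remain.
Put 81 kg in truck 10; 19 kg remain.
Put 65 kg in truck 11; 35 kg remain.
Put 57 kg in truck 12; 43 kg remain.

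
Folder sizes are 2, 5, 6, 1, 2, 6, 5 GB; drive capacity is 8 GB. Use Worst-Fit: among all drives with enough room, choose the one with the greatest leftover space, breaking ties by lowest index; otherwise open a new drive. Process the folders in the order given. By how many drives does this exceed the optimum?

0

Worst-Fit: [2,5] [6,1] [2,6] [5] → 4 drives.
Total size 27 GB; any packing needs at least ⌈27/8⌉ = 4 drives.
So 4 is already optimal.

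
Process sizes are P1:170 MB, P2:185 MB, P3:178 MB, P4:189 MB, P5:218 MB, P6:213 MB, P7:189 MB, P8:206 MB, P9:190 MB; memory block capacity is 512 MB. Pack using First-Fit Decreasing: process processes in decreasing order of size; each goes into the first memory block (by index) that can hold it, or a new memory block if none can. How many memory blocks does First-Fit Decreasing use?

5 memory blocks

Sorted descending: 218, 213, 206, 190, 189, 189, 185, 178, 170.
memory block 1: place 218 MB, 294 MB left
memory block 1: place 213 MB, 81 MB left
memory block 2: place 206 MB, 306 MB left
memory block 2: place 190 MB, 116 MB left
memory block 3: place 189 MB, 323 MB left
memory block 3: place 189 MB, 134 MB left
memory block 4: place 185 MB, 327 MB left
memory block 4: place 178 MB, 149 MB left
memory block 5: place 170 MB, 342 MB left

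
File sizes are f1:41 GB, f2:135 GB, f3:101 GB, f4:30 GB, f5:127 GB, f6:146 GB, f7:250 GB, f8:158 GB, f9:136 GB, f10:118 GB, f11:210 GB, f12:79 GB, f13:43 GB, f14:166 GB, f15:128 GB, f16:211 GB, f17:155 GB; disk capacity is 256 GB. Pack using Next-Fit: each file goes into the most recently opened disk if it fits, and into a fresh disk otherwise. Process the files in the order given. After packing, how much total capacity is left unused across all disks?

1094

disk 1: place f1 (41 GB), 215 GB left
disk 1: place f2 (135 GB), 80 GB left
disk 2: place f3 (101 GB), 155 GB left
disk 2: place f4 (30 GB), 125 GB left
disk 3: place f5 (127 GB), 129 GB left
disk 4: place f6 (146 GB), 110 GB left
disk 5: place f7 (250 GB), 6 GB left
disk 6: place f8 (158 GB), 98 GB left
disk 7: place f9 (136 GB), 120 GB left
disk 7: place f10 (118 GB), 2 GB left
disk 8: place f11 (210 GB), 46 GB left
disk 9: place f12 (79 GB), 177 GB left
disk 9: place f13 (43 GB), 134 GB left
disk 10: place f14 (166 GB), 90 GB left
disk 11: place f15 (128 GB), 128 GB left
disk 12: place f16 (211 GB), 45 GB left
disk 13: place f17 (155 GB), 101 GB left
13 disks × 256 GB = 3328 GB; used 2234 GB; unused 1094 GB.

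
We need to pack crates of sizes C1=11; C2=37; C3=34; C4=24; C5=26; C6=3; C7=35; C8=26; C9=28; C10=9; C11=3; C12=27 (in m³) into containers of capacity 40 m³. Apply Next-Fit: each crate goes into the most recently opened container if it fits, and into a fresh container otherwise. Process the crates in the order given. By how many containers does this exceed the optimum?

Next-Fit: [11] [37] [34] [24] [26,3] [35] [26] [28,9,3] [27] → 9 containers.
8 crates exceed 20 m³ (half the capacity), and no two of those can share a container, so at least 8 containers are needed.
An optimal packing achieves that bound: [37,3] [35,3] [34] [28,11] [27,9] [26] [26] [24] → 8 containers.
Excess: 9 − 8 = 1.

1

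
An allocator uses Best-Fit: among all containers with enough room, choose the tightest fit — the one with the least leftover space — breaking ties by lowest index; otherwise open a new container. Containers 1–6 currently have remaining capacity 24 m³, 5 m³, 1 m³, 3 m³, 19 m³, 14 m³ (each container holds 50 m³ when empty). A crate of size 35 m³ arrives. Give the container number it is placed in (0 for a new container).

0

No container has ≥ 35 m³ free, so a new container is opened.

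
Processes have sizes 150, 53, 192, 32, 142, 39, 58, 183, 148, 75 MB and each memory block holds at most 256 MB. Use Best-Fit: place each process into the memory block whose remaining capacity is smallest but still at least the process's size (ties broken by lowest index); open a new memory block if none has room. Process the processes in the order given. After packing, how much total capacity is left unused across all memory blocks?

208

150 MB → memory block 1 (remaining 106 MB)
53 MB → memory block 1 (remaining 53 MB)
192 MB → memory block 2 (remaining 64 MB)
32 MB → memory block 1 (remaining 21 MB)
142 MB → memory block 3 (remaining 114 MB)
39 MB → memory block 2 (remaining 25 MB)
58 MB → memory block 3 (remaining 56 MB)
183 MB → memory block 4 (remaining 73 MB)
148 MB → memory block 5 (remaining 108 MB)
75 MB → memory block 5 (remaining 33 MB)
5 memory blocks × 256 MB = 1280 MB; used 1072 MB; unused 208 MB.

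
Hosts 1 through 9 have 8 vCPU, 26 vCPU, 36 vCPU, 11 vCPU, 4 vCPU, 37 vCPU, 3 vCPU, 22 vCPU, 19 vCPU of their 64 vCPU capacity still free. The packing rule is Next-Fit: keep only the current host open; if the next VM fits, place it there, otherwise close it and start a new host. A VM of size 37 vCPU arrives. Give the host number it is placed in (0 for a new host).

0

Next-Fit only looks at host 9, which has 19 vCPU free.
37 vCPU does not fit, so a new host is opened.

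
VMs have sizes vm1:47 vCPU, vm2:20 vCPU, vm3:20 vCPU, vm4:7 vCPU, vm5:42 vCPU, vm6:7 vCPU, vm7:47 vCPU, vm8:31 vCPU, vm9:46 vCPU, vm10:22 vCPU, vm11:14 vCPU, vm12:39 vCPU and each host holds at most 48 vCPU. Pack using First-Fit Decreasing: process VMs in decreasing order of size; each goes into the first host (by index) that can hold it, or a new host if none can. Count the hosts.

8 hosts

Sorted descending: 47, 47, 46, 42, 39, 31, 22, 20, 20, 14, 7, 7.
host 1: place 47 vCPU, 1 vCPU left
host 2: place 47 vCPU, 1 vCPU left
host 3: place 46 vCPU, 2 vCPU left
host 4: place 42 vCPU, 6 vCPU left
host 5: place 39 vCPU, 9 vCPU left
host 6: place 31 vCPU, 17 vCPU left
host 7: place 22 vCPU, 26 vCPU left
host 7: place 20 vCPU, 6 vCPU left
host 8: place 20 vCPU, 28 vCPU left
host 6: place 14 vCPU, 3 vCPU left
host 5: place 7 vCPU, 2 vCPU left
host 8: place 7 vCPU, 21 vCPU left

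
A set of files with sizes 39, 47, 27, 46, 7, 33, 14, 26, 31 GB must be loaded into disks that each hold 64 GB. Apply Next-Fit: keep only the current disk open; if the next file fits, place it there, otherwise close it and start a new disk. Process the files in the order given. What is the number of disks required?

39 GB → disk 1 (remaining 25 GB)
47 GB → disk 2 (remaining 17 GB)
27 GB → disk 3 (remaining 37 GB)
46 GB → disk 4 (remaining 18 GB)
7 GB → disk 4 (remaining 11 GB)
33 GB → disk 5 (remaining 31 GB)
14 GB → disk 5 (remaining 17 GB)
26 GB → disk 6 (remaining 38 GB)
31 GB → disk 6 (remaining 7 GB)

6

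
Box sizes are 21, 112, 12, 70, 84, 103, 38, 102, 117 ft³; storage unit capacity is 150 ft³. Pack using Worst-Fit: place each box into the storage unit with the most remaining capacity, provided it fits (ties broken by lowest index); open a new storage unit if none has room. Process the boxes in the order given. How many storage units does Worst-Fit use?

21 ft³ → storage unit 1 (remaining 129 ft³)
112 ft³ → storage unit 1 (remaining 17 ft³)
12 ft³ → storage unit 1 (remaining 5 ft³)
70 ft³ → storage unit 2 (remaining 80 ft³)
84 ft³ → storage unit 3 (remaining 66 ft³)
103 ft³ → storage unit 4 (remaining 47 ft³)
38 ft³ → storage unit 2 (remaining 42 ft³)
102 ft³ → storage unit 5 (remaining 48 ft³)
117 ft³ → storage unit 6 (remaining 33 ft³)

6 storage units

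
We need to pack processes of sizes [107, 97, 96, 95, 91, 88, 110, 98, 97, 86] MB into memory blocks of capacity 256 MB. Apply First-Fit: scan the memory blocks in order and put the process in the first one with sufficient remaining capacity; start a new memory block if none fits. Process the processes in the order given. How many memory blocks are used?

Put 107 MB in memory block 1; 149 MB remain.
Put 97 MB in memory block 1; 52 MB remain.
Put 96 MB in memory block 2; 160 MB remain.
Put 95 MB in memory block 2; 65 MB remain.
Put 91 MB in memory block 3; 165 MB remain.
Put 88 MB in memory block 3; 77 MB remain.
Put 110 MB in memory block 4; 146 MB remain.
Put 98 MB in memory block 4; 48 MB remain.
Put 97 MB in memory block 5; 159 MB remain.
Put 86 MB in memory block 5; 73 MB remain.
Final memory blocks: [107,97] [96,95] [91,88] [110,98] [97,86].

5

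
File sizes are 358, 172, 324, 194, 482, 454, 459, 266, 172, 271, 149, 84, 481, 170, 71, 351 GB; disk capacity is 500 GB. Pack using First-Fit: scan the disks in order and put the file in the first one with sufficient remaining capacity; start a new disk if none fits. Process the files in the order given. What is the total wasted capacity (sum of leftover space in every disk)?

358 GB → disk 1 (remaining 142 GB)
172 GB → disk 2 (remaining 328 GB)
324 GB → disk 2 (remaining 4 GB)
194 GB → disk 3 (remaining 306 GB)
482 GB → disk 4 (remaining 18 GB)
454 GB → disk 5 (remaining 46 GB)
459 GB → disk 6 (remaining 41 GB)
266 GB → disk 3 (remaining 40 GB)
172 GB → disk 7 (remaining 328 GB)
271 GB → disk 7 (remaining 57 GB)
149 GB → disk 8 (remaining 351 GB)
84 GB → disk 1 (remaining 58 GB)
481 GB → disk 9 (remaining 19 GB)
170 GB → disk 8 (remaining 181 GB)
71 GB → disk 8 (remaining 110 GB)
351 GB → disk 10 (remaining 149 GB)
10 disks × 500 GB = 5000 GB; used 4458 GB; unused 542 GB.

542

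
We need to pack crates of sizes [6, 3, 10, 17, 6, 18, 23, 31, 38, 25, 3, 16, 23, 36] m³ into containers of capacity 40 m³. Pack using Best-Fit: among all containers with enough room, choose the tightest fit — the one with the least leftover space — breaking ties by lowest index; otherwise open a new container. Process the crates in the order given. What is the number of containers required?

8

Put 6 m³ in container 1; 34 m³ remain.
Put 3 m³ in container 1; 31 m³ remain.
Put 10 m³ in container 1; 21 m³ remain.
Put 17 m³ in container 1; 4 m³ remain.
Put 6 m³ in container 2; 34 m³ remain.
Put 18 m³ in container 2; 16 m³ remain.
Put 23 m³ in container 3; 17 m³ remain.
Put 31 m³ in container 4; 9 m³ remain.
Put 38 m³ in container 5; 2 m³ remain.
Put 25 m³ in container 6; 15 m³ remain.
Put 3 m³ in container 1; 1 m³ remain.
Put 16 m³ in container 2; 0 m³ remain.
Put 23 m³ in container 7; 17 m³ remain.
Put 36 m³ in container 8; 4 m³ remain.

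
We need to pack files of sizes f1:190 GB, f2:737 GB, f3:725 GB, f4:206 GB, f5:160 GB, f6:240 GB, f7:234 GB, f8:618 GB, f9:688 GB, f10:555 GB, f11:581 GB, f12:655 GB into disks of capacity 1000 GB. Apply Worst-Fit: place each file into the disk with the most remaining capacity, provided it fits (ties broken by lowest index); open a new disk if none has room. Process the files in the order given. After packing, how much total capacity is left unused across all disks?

2411

f1 (190 GB) → disk 1 (remaining 810 GB)
f2 (737 GB) → disk 1 (remaining 73 GB)
f3 (725 GB) → disk 2 (remaining 275 GB)
f4 (206 GB) → disk 2 (remaining 69 GB)
f5 (160 GB) → disk 3 (remaining 840 GB)
f6 (240 GB) → disk 3 (remaining 600 GB)
f7 (234 GB) → disk 3 (remaining 366 GB)
f8 (618 GB) → disk 4 (remaining 382 GB)
f9 (688 GB) → disk 5 (remaining 312 GB)
f10 (555 GB) → disk 6 (remaining 445 GB)
f11 (581 GB) → disk 7 (remaining 419 GB)
f12 (655 GB) → disk 8 (remaining 345 GB)
8 disks × 1000 GB = 8000 GB; used 5589 GB; unused 2411 GB.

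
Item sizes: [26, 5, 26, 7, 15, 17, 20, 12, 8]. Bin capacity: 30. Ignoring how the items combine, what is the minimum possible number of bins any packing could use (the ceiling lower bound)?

5 bins

Total size = 26 + 5 + 26 + 7 + 15 + 17 + 20 + 12 + 8 = 136.
⌈136 / 30⌉ = 5.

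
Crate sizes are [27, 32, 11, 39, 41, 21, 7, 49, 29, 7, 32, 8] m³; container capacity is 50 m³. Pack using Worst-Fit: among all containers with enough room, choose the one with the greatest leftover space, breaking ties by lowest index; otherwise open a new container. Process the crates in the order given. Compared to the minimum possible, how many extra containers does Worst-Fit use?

Worst-Fit: [27,11] [32] [39] [41] [21,7,7] [49] [29,8] [32] → 8 containers.
Total size 303 m³; any packing needs at least ⌈303/50⌉ = 7 containers.
An optimal packing achieves that bound: [49] [41,8] [39,11] [32,7,7] [32] [29,21] [27] → 7 containers.
Excess: 8 − 7 = 1.

1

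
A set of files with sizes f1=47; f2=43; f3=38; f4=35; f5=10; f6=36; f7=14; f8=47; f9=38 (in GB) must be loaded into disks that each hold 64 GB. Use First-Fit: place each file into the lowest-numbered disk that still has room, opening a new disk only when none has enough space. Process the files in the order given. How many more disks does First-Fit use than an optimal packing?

0

First-Fit: [47,10] [43,14] [38] [35] [36] [47] [38] → 7 disks.
7 files exceed 32 GB (half the capacity), and no two of those can share a disk, so at least 7 disks are needed.
So 7 is already optimal.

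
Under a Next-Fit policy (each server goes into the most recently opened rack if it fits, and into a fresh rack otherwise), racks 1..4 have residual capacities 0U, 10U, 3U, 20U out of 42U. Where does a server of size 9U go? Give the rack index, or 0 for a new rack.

4

Next-Fit only looks at rack 4, which has 20U free.
9U fits there.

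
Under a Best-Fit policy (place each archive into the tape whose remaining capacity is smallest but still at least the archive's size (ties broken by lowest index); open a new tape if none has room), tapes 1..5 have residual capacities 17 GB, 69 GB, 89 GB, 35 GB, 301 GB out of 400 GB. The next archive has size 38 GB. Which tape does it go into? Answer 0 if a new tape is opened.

Tapes with room: tape 2 (69 GB), tape 3 (89 GB), tape 5 (301 GB).
Tightest fit is tape 2 with 69 GB free.

2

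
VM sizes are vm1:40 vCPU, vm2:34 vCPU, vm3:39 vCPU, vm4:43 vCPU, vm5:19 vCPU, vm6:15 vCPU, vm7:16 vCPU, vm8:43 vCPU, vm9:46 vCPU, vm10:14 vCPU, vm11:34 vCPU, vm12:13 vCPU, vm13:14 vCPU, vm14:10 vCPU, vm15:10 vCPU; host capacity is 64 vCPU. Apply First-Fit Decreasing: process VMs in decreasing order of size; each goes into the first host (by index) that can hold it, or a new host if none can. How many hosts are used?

Sorted descending: 46, 43, 43, 40, 39, 34, 34, 19, 16, 15, 14, 14, 13, 10, 10.
host 1: place 46 vCPU, 18 vCPU left
host 2: place 43 vCPU, 21 vCPU left
host 3: place 43 vCPU, 21 vCPU left
host 4: place 40 vCPU, 24 vCPU left
host 5: place 39 vCPU, 25 vCPU left
host 6: place 34 vCPU, 30 vCPU left
host 7: place 34 vCPU, 30 vCPU left
host 2: place 19 vCPU, 2 vCPU left
host 1: place 16 vCPU, 2 vCPU left
host 3: place 15 vCPU, 6 vCPU left
host 4: place 14 vCPU, 10 vCPU left
host 5: place 14 vCPU, 11 vCPU left
host 6: place 13 vCPU, 17 vCPU left
host 4: place 10 vCPU, 0 vCPU left
host 5: place 10 vCPU, 1 vCPU left
Final hosts: [46,16] [43,19] [43,15] [40,14,10] [39,14,10] [34,13] [34].

7 hosts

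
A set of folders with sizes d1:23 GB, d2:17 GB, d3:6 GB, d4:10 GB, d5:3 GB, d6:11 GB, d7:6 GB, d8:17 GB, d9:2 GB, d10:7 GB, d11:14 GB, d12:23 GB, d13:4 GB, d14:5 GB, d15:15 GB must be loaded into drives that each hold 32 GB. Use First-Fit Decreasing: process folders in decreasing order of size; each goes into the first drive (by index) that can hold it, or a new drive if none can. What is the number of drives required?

Sorted descending: 23, 23, 17, 17, 15, 14, 11, 10, 7, 6, 6, 5, 4, 3, 2.
Put 23 GB in drive 1; 9 GB remain.
Put 23 GB in drive 2; 9 GB remain.
Put 17 GB in drive 3; 15 GB remain.
Put 17 GB in drive 4; 15 GB remain.
Put 15 GB in drive 3; 0 GB remain.
Put 14 GB in drive 4; 1 GB remain.
Put 11 GB in drive 5; 21 GB remain.
Put 10 GB in drive 5; 11 GB remain.
Put 7 GB in drive 1; 2 GB remain.
Put 6 GB in drive 2; 3 GB remain.
Put 6 GB in drive 5; 5 GB remain.
Put 5 GB in drive 5; 0 GB remain.
Put 4 GB in drive 6; 28 GB remain.
Put 3 GB in drive 2; 0 GB remain.
Put 2 GB in drive 1; 0 GB remain.
Final drives: [23,7,2] [23,6,3] [17,15] [17,14] [11,10,6,5] [4].

6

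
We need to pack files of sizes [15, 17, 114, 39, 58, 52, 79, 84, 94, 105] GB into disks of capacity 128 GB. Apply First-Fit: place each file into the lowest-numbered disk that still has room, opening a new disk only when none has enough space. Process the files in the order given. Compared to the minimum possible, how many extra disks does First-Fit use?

First-Fit: [15,17,39,52] [114] [58] [79] [84] [94] [105] → 7 disks.
Total size 657 GB; any packing needs at least ⌈657/128⌉ = 6 disks.
An optimal packing achieves that bound: [114] [105,17] [94,15] [84,39] [79] [58,52] → 6 disks.
Excess: 7 − 6 = 1.

1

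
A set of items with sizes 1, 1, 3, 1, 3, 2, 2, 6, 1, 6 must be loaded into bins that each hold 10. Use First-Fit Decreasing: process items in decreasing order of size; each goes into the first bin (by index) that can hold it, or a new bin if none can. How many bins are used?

Sorted descending: 6, 6, 3, 3, 2, 2, 1, 1, 1, 1.
Put 6 in bin 1; 4 remain.
Put 6 in bin 2; 4 remain.
Put 3 in bin 1; 1 remain.
Put 3 in bin 2; 1 remain.
Put 2 in bin 3; 8 remain.
Put 2 in bin 3; 6 remain.
Put 1 in bin 1; 0 remain.
Put 1 in bin 2; 0 remain.
Put 1 in bin 3; 5 remain.
Put 1 in bin 3; 4 remain.
Final bins: [6,3,1] [6,3,1] [2,2,1,1].

3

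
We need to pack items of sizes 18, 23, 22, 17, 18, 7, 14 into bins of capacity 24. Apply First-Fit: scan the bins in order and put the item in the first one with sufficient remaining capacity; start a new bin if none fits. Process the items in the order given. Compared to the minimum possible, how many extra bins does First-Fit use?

0

First-Fit: [18] [23] [22] [17,7] [18] [14] → 6 bins.
6 items exceed 12 (half the capacity), and no two of those can share a bin, so at least 6 bins are needed.
So 6 is already optimal.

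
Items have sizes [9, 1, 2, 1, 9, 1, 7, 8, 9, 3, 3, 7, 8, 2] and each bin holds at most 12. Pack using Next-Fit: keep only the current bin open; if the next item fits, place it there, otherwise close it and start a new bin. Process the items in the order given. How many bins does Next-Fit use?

bin 1: place 9, 3 left
bin 1: place 1, 2 left
bin 1: place 2, 0 left
bin 2: place 1, 11 left
bin 2: place 9, 2 left
bin 2: place 1, 1 left
bin 3: place 7, 5 left
bin 4: place 8, 4 left
bin 5: place 9, 3 left
bin 5: place 3, 0 left
bin 6: place 3, 9 left
bin 6: place 7, 2 left
bin 7: place 8, 4 left
bin 7: place 2, 2 left
Final bins: [9,1,2] [1,9,1] [7] [8] [9,3] [3,7] [8,2].

7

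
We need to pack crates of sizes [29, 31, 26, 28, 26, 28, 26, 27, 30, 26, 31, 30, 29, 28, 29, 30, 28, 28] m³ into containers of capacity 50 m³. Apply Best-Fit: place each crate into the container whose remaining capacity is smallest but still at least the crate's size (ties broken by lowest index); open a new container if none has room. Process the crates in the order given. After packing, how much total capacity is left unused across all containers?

29 m³ → container 1 (remaining 21 m³)
31 m³ → container 2 (remaining 19 m³)
26 m³ → container 3 (remaining 24 m³)
28 m³ → container 4 (remaining 22 m³)
26 m³ → container 5 (remaining 24 m³)
28 m³ → container 6 (remaining 22 m³)
26 m³ → container 7 (remaining 24 m³)
27 m³ → container 8 (remaining 23 m³)
30 m³ → container 9 (remaining 20 m³)
26 m³ → container 10 (remaining 24 m³)
31 m³ → container 11 (remaining 19 m³)
30 m³ → container 12 (remaining 20 m³)
29 m³ → container 13 (remaining 21 m³)
28 m³ → container 14 (remaining 22 m³)
29 m³ → container 15 (remaining 21 m³)
30 m³ → container 16 (remaining 20 m³)
28 m³ → container 17 (remaining 22 m³)
28 m³ → container 18 (remaining 22 m³)
18 containers × 50 m³ = 900 m³; used 510 m³; unused 390 m³.

390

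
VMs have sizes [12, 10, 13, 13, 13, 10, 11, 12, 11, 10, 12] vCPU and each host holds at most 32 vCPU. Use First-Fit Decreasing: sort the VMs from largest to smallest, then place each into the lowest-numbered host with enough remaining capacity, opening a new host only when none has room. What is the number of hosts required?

5

Sorted descending: 13, 13, 13, 12, 12, 12, 11, 11, 10, 10, 10.
Put 13 vCPU in host 1; 19 vCPU remain.
Put 13 vCPU in host 1; 6 vCPU remain.
Put 13 vCPU in host 2; 19 vCPU remain.
Put 12 vCPU in host 2; 7 vCPU remain.
Put 12 vCPU in host 3; 20 vCPU remain.
Put 12 vCPU in host 3; 8 vCPU remain.
Put 11 vCPU in host 4; 21 vCPU remain.
Put 11 vCPU in host 4; 10 vCPU remain.
Put 10 vCPU in host 4; 0 vCPU remain.
Put 10 vCPU in host 5; 22 vCPU remain.
Put 10 vCPU in host 5; 12 vCPU remain.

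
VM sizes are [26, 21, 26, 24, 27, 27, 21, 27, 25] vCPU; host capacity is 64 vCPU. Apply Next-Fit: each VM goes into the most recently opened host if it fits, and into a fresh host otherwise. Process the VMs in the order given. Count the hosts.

5 hosts

Put 26 vCPU in host 1; 38 vCPU remain.
Put 21 vCPU in host 1; 17 vCPU remain.
Put 26 vCPU in host 2; 38 vCPU remain.
Put 24 vCPU in host 2; 14 vCPU remain.
Put 27 vCPU in host 3; 37 vCPU remain.
Put 27 vCPU in host 3; 10 vCPU remain.
Put 21 vCPU in host 4; 43 vCPU remain.
Put 27 vCPU in host 4; 16 vCPU remain.
Put 25 vCPU in host 5; 39 vCPU remain.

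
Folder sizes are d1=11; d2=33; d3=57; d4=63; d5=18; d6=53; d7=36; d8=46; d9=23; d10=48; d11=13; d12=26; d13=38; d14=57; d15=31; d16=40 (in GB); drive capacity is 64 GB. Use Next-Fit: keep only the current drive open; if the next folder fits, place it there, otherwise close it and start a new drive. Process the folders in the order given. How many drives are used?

drive 1: place d1 (11 GB), 53 GB left
drive 1: place d2 (33 GB), 20 GB left
drive 2: place d3 (57 GB), 7 GB left
drive 3: place d4 (63 GB), 1 GB left
drive 4: place d5 (18 GB), 46 GB left
drive 5: place d6 (53 GB), 11 GB left
drive 6: place d7 (36 GB), 28 GB left
drive 7: place d8 (46 GB), 18 GB left
drive 8: place d9 (23 GB), 41 GB left
drive 9: place d10 (48 GB), 16 GB left
drive 9: place d11 (13 GB), 3 GB left
drive 10: place d12 (26 GB), 38 GB left
drive 10: place d13 (38 GB), 0 GB left
drive 11: place d14 (57 GB), 7 GB left
drive 12: place d15 (31 GB), 33 GB left
drive 13: place d16 (40 GB), 24 GB left

13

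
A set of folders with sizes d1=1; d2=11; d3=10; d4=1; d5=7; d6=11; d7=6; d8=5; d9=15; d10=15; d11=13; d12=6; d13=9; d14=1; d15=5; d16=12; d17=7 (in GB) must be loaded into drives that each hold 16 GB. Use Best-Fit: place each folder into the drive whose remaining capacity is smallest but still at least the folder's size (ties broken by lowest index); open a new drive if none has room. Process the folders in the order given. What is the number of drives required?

10 drives

drive 1: place d1 (1 GB), 15 GB left
drive 1: place d2 (11 GB), 4 GB left
drive 2: place d3 (10 GB), 6 GB left
drive 1: place d4 (1 GB), 3 GB left
drive 3: place d5 (7 GB), 9 GB left
drive 4: place d6 (11 GB), 5 GB left
drive 2: place d7 (6 GB), 0 GB left
drive 4: place d8 (5 GB), 0 GB left
drive 5: place d9 (15 GB), 1 GB left
drive 6: place d10 (15 GB), 1 GB left
drive 7: place d11 (13 GB), 3 GB left
drive 3: place d12 (6 GB), 3 GB left
drive 8: place d13 (9 GB), 7 GB left
drive 5: place d14 (1 GB), 0 GB left
drive 8: place d15 (5 GB), 2 GB left
drive 9: place d16 (12 GB), 4 GB left
drive 10: place d17 (7 GB), 9 GB left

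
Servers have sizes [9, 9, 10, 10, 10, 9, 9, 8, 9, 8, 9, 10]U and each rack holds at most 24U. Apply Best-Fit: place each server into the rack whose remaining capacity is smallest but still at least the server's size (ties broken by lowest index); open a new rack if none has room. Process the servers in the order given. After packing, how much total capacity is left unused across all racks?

34

9U → rack 1 (remaining 15U)
9U → rack 1 (remaining 6U)
10U → rack 2 (remaining 14U)
10U → rack 2 (remaining 4U)
10U → rack 3 (remaining 14U)
9U → rack 3 (remaining 5U)
9U → rack 4 (remaining 15U)
8U → rack 4 (remaining 7U)
9U → rack 5 (remaining 15U)
8U → rack 5 (remaining 7U)
9U → rack 6 (remaining 15U)
10U → rack 6 (remaining 5U)
6 racks × 24U = 144U; used 110U; unused 34U.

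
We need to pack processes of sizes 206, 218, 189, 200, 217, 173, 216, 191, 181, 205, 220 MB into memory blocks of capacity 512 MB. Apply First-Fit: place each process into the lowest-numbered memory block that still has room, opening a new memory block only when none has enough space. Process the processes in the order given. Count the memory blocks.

Put 206 MB in memory block 1; 306 MB remain.
Put 218 MB in memory block 1; 88 MB remain.
Put 189 MB in memory block 2; 323 MB remain.
Put 200 MB in memory block 2; 123 MB remain.
Put 217 MB in memory block 3; 295 MB remain.
Put 173 MB in memory block 3; 122 MB remain.
Put 216 MB in memory block 4; 296 MB remain.
Put 191 MB in memory block 4; 105 MB remain.
Put 181 MB in memory block 5; 331 MB remain.
Put 205 MB in memory block 5; 126 MB remain.
Put 220 MB in memory block 6; 292 MB remain.

6 memory blocks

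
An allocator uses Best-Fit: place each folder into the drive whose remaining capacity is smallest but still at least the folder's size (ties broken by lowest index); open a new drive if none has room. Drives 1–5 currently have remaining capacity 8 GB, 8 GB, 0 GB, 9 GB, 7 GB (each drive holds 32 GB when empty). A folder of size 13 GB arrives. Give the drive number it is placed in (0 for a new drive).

0

No drive has ≥ 13 GB free, so a new drive is opened.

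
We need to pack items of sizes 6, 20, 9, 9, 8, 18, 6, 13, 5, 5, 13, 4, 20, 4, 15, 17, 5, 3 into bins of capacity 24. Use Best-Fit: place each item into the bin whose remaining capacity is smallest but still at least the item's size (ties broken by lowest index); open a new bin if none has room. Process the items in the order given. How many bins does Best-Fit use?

8

6 → bin 1 (remaining 18)
20 → bin 2 (remaining 4)
9 → bin 1 (remaining 9)
9 → bin 1 (remaining 0)
8 → bin 3 (remaining 16)
18 → bin 4 (remaining 6)
6 → bin 4 (remaining 0)
13 → bin 3 (remaining 3)
5 → bin 5 (remaining 19)
5 → bin 5 (remaining 14)
13 → bin 5 (remaining 1)
4 → bin 2 (remaining 0)
20 → bin 6 (remaining 4)
4 → bin 6 (remaining 0)
15 → bin 7 (remaining 9)
17 → bin 8 (remaining 7)
5 → bin 8 (remaining 2)
3 → bin 3 (remaining 0)
Final bins: [6,9,9] [20,4] [8,13,3] [18,6] [5,5,13] [20,4] [15] [17,5].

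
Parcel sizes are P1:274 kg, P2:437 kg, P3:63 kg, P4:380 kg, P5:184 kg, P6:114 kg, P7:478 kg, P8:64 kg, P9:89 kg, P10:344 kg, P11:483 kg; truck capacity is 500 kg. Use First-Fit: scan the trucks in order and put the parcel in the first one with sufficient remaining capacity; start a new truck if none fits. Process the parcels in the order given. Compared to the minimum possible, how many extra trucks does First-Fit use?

First-Fit: [274,63,114] [437] [380,64] [184,89] [478] [344] [483] → 7 trucks.
Total size 2910 kg; any packing needs at least ⌈2910/500⌉ = 6 trucks.
An optimal packing achieves that bound: [483] [478] [437,63] [380,114] [344,89,64] [274,184] → 6 trucks.
Excess: 7 − 6 = 1.

1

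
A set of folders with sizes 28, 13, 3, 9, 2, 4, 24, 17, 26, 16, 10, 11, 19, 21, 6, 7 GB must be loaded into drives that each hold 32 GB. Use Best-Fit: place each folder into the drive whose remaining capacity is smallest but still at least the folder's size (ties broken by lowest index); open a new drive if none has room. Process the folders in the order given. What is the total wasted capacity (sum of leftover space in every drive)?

Put 28 GB in drive 1; 4 GB remain.
Put 13 GB in drive 2; 19 GB remain.
Put 3 GB in drive 1; 1 GB remain.
Put 9 GB in drive 2; 10 GB remain.
Put 2 GB in drive 2; 8 GB remain.
Put 4 GB in drive 2; 4 GB remain.
Put 24 GB in drive 3; 8 GB remain.
Put 17 GB in drive 4; 15 GB remain.
Put 26 GB in drive 5; 6 GB remain.
Put 16 GB in drive 6; 16 GB remain.
Put 10 GB in drive 4; 5 GB remain.
Put 11 GB in drive 6; 5 GB remain.
Put 19 GB in drive 7; 13 GB remain.
Put 21 GB in drive 8; 11 GB remain.
Put 6 GB in drive 5; 0 GB remain.
Put 7 GB in drive 3; 1 GB remain.
8 drives × 32 GB = 256 GB; used 216 GB; unused 40 GB.

40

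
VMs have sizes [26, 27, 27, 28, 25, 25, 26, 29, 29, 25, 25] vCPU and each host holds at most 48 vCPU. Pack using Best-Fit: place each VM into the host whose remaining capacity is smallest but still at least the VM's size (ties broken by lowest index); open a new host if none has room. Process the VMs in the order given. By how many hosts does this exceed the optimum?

0

Best-Fit: [26] [27] [27] [28] [25] [25] [26] [29] [29] [25] [25] → 11 hosts.
11 VMs exceed 24 vCPU (half the capacity), and no two of those can share a host, so at least 11 hosts are needed.
So 11 is already optimal.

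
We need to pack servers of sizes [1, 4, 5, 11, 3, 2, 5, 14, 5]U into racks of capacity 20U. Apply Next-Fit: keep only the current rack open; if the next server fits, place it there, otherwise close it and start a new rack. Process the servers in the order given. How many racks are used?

rack 1: place 1U, 19U left
rack 1: place 4U, 15U left
rack 1: place 5U, 10U left
rack 2: place 11U, 9U left
rack 2: place 3U, 6U left
rack 2: place 2U, 4U left
rack 3: place 5U, 15U left
rack 3: place 14U, 1U left
rack 4: place 5U, 15U left

4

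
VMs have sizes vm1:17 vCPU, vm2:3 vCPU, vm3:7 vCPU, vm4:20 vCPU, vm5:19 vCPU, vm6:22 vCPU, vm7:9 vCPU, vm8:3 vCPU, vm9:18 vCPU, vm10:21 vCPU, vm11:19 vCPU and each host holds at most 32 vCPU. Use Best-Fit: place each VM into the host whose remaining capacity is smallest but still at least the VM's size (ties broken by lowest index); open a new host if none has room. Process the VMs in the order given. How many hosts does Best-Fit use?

7 hosts

Put vm1 (17 vCPU) in host 1; 15 vCPU remain.
Put vm2 (3 vCPU) in host 1; 12 vCPU remain.
Put vm3 (7 vCPU) in host 1; 5 vCPU remain.
Put vm4 (20 vCPU) in host 2; 12 vCPU remain.
Put vm5 (19 vCPU) in host 3; 13 vCPU remain.
Put vm6 (22 vCPU) in host 4; 10 vCPU remain.
Put vm7 (9 vCPU) in host 4; 1 vCPU remain.
Put vm8 (3 vCPU) in host 1; 2 vCPU remain.
Put vm9 (18 vCPU) in host 5; 14 vCPU remain.
Put vm10 (21 vCPU) in host 6; 11 vCPU remain.
Put vm11 (19 vCPU) in host 7; 13 vCPU remain.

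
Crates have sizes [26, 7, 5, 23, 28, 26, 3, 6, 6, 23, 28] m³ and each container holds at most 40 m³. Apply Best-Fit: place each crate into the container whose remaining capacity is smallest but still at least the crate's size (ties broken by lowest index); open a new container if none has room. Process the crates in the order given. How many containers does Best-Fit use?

Put 26 m³ in container 1; 14 m³ remain.
Put 7 m³ in container 1; 7 m³ remain.
Put 5 m³ in container 1; 2 m³ remain.
Put 23 m³ in container 2; 17 m³ remain.
Put 28 m³ in container 3; 12 m³ remain.
Put 26 m³ in container 4; 14 m³ remain.
Put 3 m³ in container 3; 9 m³ remain.
Put 6 m³ in container 3; 3 m³ remain.
Put 6 m³ in container 4; 8 m³ remain.
Put 23 m³ in container 5; 17 m³ remain.
Put 28 m³ in container 6; 12 m³ remain.
Final containers: [26,7,5] [23] [28,3,6] [26,6] [23] [28].

6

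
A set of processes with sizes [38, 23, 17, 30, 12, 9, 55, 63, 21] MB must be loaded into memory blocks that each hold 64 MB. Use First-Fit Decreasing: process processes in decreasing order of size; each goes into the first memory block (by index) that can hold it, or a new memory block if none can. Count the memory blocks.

Sorted descending: 63, 55, 38, 30, 23, 21, 17, 12, 9.
63 MB → memory block 1 (remaining 1 MB)
55 MB → memory block 2 (remaining 9 MB)
38 MB → memory block 3 (remaining 26 MB)
30 MB → memory block 4 (remaining 34 MB)
23 MB → memory block 3 (remaining 3 MB)
21 MB → memory block 4 (remaining 13 MB)
17 MB → memory block 5 (remaining 47 MB)
12 MB → memory block 4 (remaining 1 MB)
9 MB → memory block 2 (remaining 0 MB)

5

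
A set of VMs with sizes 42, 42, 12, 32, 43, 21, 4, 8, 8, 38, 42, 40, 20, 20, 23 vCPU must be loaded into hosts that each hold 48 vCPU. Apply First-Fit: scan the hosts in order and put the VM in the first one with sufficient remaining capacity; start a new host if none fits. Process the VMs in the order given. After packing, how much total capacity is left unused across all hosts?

85

host 1: place 42 vCPU, 6 vCPU left
host 2: place 42 vCPU, 6 vCPU left
host 3: place 12 vCPU, 36 vCPU left
host 3: place 32 vCPU, 4 vCPU left
host 4: place 43 vCPU, 5 vCPU left
host 5: place 21 vCPU, 27 vCPU left
host 1: place 4 vCPU, 2 vCPU left
host 5: place 8 vCPU, 19 vCPU left
host 5: place 8 vCPU, 11 vCPU left
host 6: place 38 vCPU, 10 vCPU left
host 7: place 42 vCPU, 6 vCPU left
host 8: place 40 vCPU, 8 vCPU left
host 9: place 20 vCPU, 28 vCPU left
host 9: place 20 vCPU, 8 vCPU left
host 10: place 23 vCPU, 25 vCPU left
10 hosts × 48 vCPU = 480 vCPU; used 395 vCPU; unused 85 vCPU.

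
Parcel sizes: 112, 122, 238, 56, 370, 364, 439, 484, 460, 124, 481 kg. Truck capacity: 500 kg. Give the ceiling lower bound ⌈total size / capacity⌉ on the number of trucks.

Total size = 112 + 122 + 238 + 56 + 370 + 364 + 439 + 484 + 460 + 124 + 481 = 3250 kg.
⌈3250 / 500⌉ = 7.

7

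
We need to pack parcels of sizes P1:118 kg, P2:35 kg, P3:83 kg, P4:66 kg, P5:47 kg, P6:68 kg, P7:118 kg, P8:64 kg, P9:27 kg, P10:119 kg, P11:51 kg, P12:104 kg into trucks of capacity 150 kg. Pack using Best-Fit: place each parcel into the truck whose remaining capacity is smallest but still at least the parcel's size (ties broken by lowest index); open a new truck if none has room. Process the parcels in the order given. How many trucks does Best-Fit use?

8

P1 (118 kg) → truck 1 (remaining 32 kg)
P2 (35 kg) → truck 2 (remaining 115 kg)
P3 (83 kg) → truck 2 (remaining 32 kg)
P4 (66 kg) → truck 3 (remaining 84 kg)
P5 (47 kg) → truck 3 (remaining 37 kg)
P6 (68 kg) → truck 4 (remaining 82 kg)
P7 (118 kg) → truck 5 (remaining 32 kg)
P8 (64 kg) → truck 4 (remaining 18 kg)
P9 (27 kg) → truck 1 (remaining 5 kg)
P10 (119 kg) → truck 6 (remaining 31 kg)
P11 (51 kg) → truck 7 (remaining 99 kg)
P12 (104 kg) → truck 8 (remaining 46 kg)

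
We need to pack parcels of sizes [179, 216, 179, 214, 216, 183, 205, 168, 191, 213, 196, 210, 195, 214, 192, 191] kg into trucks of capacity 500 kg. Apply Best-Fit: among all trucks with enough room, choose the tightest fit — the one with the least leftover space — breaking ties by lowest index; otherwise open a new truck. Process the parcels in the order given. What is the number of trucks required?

8 trucks

Put 179 kg in truck 1; 321 kg remain.
Put 216 kg in truck 1; 105 kg remain.
Put 179 kg in truck 2; 321 kg remain.
Put 214 kg in truck 2; 107 kg remain.
Put 216 kg in truck 3; 284 kg remain.
Put 183 kg in truck 3; 101 kg remain.
Put 205 kg in truck 4; 295 kg remain.
Put 168 kg in truck 4; 127 kg remain.
Put 191 kg in truck 5; 309 kg remain.
Put 213 kg in truck 5; 96 kg remain.
Put 196 kg in truck 6; 304 kg remain.
Put 210 kg in truck 6; 94 kg remain.
Put 195 kg in truck 7; 305 kg remain.
Put 214 kg in truck 7; 91 kg remain.
Put 192 kg in truck 8; 308 kg remain.
Put 191 kg in truck 8; 117 kg remain.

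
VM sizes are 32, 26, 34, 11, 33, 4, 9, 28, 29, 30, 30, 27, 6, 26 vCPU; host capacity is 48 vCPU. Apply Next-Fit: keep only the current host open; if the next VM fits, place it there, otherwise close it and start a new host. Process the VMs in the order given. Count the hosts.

32 vCPU → host 1 (remaining 16 vCPU)
26 vCPU → host 2 (remaining 22 vCPU)
34 vCPU → host 3 (remaining 14 vCPU)
11 vCPU → host 3 (remaining 3 vCPU)
33 vCPU → host 4 (remaining 15 vCPU)
4 vCPU → host 4 (remaining 11 vCPU)
9 vCPU → host 4 (remaining 2 vCPU)
28 vCPU → host 5 (remaining 20 vCPU)
29 vCPU → host 6 (remaining 19 vCPU)
30 vCPU → host 7 (remaining 18 vCPU)
30 vCPU → host 8 (remaining 18 vCPU)
27 vCPU → host 9 (remaining 21 vCPU)
6 vCPU → host 9 (remaining 15 vCPU)
26 vCPU → host 10 (remaining 22 vCPU)

10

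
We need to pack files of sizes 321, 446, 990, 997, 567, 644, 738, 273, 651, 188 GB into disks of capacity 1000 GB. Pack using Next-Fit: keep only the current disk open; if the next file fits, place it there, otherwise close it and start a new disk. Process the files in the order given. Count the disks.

disk 1: place 321 GB, 679 GB left
disk 1: place 446 GB, 233 GB left
disk 2: place 990 GB, 10 GB left
disk 3: place 997 GB, 3 GB left
disk 4: place 567 GB, 433 GB left
disk 5: place 644 GB, 356 GB left
disk 6: place 738 GB, 262 GB left
disk 7: place 273 GB, 727 GB left
disk 7: place 651 GB, 76 GB left
disk 8: place 188 GB, 812 GB left

8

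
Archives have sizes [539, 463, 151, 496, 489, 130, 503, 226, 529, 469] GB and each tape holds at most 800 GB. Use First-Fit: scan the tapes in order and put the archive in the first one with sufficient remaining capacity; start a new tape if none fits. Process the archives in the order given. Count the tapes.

539 GB → tape 1 (remaining 261 GB)
463 GB → tape 2 (remaining 337 GB)
151 GB → tape 1 (remaining 110 GB)
496 GB → tape 3 (remaining 304 GB)
489 GB → tape 4 (remaining 311 GB)
130 GB → tape 2 (remaining 207 GB)
503 GB → tape 5 (remaining 297 GB)
226 GB → tape 3 (remaining 78 GB)
529 GB → tape 6 (remaining 271 GB)
469 GB → tape 7 (remaining 331 GB)
Final tapes: [539,151] [463,130] [496,226] [489] [503] [529] [469].

7 tapes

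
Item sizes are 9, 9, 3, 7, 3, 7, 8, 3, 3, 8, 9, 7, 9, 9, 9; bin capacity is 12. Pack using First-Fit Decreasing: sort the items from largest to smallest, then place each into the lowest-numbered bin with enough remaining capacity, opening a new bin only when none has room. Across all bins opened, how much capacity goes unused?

Sorted descending: 9, 9, 9, 9, 9, 9, 8, 8, 7, 7, 7, 3, 3, 3, 3.
bin 1: place 9, 3 left
bin 2: place 9, 3 left
bin 3: place 9, 3 left
bin 4: place 9, 3 left
bin 5: place 9, 3 left
bin 6: place 9, 3 left
bin 7: place 8, 4 left
bin 8: place 8, 4 left
bin 9: place 7, 5 left
bin 10: place 7, 5 left
bin 11: place 7, 5 left
bin 1: place 3, 0 left
bin 2: place 3, 0 left
bin 3: place 3, 0 left
bin 4: place 3, 0 left
11 bins × 12 = 132; used 103; unused 29.

29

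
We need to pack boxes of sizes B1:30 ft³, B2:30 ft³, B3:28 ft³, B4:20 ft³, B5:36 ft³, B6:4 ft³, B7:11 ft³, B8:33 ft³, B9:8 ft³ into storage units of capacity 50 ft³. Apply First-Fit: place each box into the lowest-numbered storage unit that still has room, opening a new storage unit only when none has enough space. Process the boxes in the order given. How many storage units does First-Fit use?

5

Put B1 (30 ft³) in storage unit 1; 20 ft³ remain.
Put B2 (30 ft³) in storage unit 2; 20 ft³ remain.
Put B3 (28 ft³) in storage unit 3; 22 ft³ remain.
Put B4 (20 ft³) in storage unit 1; 0 ft³ remain.
Put B5 (36 ft³) in storage unit 4; 14 ft³ remain.
Put B6 (4 ft³) in storage unit 2; 16 ft³ remain.
Put B7 (11 ft³) in storage unit 2; 5 ft³ remain.
Put B8 (33 ft³) in storage unit 5; 17 ft³ remain.
Put B9 (8 ft³) in storage unit 3; 14 ft³ remain.
Final storage units: [30,20] [30,4,11] [28,8] [36] [33].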